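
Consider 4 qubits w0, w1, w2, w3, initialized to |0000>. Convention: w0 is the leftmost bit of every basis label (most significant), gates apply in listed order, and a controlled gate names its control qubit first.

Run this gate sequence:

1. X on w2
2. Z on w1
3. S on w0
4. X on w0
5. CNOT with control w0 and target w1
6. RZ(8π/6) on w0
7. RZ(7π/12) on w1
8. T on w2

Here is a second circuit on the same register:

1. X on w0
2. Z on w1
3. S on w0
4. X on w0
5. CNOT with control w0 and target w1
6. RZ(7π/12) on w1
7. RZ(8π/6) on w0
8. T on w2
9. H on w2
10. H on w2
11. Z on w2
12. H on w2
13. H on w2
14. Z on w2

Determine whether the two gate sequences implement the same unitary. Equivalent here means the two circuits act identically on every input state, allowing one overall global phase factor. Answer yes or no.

No, they are not equivalent — no single phase factor reconciles the two unitaries.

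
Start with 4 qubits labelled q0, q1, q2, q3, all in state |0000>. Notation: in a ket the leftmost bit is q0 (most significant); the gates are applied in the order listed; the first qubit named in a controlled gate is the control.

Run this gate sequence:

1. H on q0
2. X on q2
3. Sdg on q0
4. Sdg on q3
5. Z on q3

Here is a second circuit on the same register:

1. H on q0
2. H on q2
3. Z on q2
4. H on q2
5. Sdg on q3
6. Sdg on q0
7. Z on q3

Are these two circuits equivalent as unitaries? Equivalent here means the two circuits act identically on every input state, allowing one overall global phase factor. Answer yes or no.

Yes — the two circuits implement the same unitary up to a global phase.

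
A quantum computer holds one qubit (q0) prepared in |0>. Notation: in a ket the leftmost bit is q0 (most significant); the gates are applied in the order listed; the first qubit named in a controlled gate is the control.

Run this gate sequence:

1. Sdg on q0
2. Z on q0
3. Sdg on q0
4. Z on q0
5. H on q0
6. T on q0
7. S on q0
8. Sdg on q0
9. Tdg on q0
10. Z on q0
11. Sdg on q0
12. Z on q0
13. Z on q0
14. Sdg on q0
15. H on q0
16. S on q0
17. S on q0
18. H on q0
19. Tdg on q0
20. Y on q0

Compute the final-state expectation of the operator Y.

In the final state, Y has expectation -sqrt(2)/2.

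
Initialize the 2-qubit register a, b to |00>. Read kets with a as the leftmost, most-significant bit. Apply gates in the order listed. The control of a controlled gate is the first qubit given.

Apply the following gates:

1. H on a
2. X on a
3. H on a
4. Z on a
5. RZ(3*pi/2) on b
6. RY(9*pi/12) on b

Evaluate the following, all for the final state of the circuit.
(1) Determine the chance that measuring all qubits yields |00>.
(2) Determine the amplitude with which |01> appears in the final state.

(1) Outcome |00> occurs with probability 1/2 - sqrt(2)/4.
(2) |01> carries amplitude -sqrt(sqrt(2) + 2)*exp(I*pi/4)/2 in the final state.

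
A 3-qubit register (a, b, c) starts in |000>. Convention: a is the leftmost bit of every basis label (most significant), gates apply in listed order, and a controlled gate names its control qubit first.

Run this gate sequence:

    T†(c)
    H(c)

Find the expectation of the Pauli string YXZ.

The observable YXZ averages to 0.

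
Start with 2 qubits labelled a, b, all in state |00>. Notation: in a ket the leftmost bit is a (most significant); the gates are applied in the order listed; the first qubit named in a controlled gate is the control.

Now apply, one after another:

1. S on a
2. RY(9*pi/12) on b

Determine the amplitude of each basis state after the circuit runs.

The final amplitudes are sqrt(2 - sqrt(2))/2 on |00>, sqrt(sqrt(2) + 2)/2 on |01>, 0 on |10>, 0 on |11>.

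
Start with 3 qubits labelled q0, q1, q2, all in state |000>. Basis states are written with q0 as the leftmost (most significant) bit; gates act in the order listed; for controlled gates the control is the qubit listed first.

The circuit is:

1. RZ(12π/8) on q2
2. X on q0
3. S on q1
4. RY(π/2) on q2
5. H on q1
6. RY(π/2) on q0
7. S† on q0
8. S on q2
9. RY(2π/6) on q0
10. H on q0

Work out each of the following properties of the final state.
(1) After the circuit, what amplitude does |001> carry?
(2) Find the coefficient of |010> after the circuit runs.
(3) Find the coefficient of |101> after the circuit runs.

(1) The amplitude on |001> is (-sqrt(3) + 1 + I + sqrt(3)*I)*exp(I*pi/4)/8.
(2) |010> carries amplitude (1 + sqrt(3) - I + sqrt(3)*I)*exp(I*pi/4)/8 in the final state.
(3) The amplitude on |101> is (1 + sqrt(3) - I + sqrt(3)*I)*exp(I*pi/4)/8.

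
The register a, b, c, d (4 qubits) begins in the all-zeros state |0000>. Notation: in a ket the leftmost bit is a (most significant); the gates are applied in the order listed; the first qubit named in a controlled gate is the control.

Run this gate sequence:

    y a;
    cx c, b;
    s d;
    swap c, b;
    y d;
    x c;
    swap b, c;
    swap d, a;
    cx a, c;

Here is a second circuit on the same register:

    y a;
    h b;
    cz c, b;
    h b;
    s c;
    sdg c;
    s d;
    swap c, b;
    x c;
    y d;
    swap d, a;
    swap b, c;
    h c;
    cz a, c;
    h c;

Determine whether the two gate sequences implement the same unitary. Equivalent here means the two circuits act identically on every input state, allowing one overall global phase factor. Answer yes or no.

Yes — the two circuits implement the same unitary up to a global phase.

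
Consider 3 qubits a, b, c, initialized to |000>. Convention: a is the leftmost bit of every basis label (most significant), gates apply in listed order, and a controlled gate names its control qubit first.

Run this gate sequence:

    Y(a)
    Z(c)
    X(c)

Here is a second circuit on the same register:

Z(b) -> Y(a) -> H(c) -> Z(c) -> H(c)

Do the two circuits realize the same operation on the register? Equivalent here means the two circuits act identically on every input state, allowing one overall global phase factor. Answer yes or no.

No — the two circuits implement different unitaries, even allowing a global phase.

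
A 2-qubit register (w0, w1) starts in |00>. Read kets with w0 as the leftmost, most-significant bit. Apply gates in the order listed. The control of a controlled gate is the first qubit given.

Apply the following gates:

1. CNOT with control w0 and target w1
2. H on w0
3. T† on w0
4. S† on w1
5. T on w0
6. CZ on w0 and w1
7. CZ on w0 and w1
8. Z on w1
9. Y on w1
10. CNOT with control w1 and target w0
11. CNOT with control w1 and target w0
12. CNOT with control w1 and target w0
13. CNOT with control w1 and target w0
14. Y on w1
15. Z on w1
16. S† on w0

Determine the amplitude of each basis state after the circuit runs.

After the circuit, the state carries amplitude sqrt(2)/2 on |00>, 0 on |01>, -sqrt(2)*I/2 on |10>, 0 on |11>.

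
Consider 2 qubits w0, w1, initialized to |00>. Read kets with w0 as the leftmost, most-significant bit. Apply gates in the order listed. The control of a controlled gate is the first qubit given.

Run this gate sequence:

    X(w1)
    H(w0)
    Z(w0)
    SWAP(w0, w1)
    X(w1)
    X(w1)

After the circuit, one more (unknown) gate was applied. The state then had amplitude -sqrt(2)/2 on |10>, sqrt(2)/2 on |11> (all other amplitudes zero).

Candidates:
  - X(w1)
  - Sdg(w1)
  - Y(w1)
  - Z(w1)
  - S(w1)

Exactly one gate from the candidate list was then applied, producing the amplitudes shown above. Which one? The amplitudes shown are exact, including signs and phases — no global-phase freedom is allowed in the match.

The applied gate was X(w1).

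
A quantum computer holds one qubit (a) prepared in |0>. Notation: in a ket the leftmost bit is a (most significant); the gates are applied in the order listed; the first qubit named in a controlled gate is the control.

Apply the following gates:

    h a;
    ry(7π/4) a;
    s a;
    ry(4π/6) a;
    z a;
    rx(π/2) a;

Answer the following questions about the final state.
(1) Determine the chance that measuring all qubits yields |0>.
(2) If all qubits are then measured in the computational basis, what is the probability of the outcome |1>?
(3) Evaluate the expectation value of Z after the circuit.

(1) A full measurement returns |0> with probability 1/2 - sqrt(2)/4.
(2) Outcome |1> occurs with probability sqrt(2)/4 + 1/2.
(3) In the final state, Z has expectation -sqrt(2)/2.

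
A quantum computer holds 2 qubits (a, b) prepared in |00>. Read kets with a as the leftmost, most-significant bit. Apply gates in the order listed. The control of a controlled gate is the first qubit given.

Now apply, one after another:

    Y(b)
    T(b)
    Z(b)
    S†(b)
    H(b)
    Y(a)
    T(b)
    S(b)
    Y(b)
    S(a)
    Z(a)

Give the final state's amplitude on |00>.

|00> carries amplitude 0 in the final state.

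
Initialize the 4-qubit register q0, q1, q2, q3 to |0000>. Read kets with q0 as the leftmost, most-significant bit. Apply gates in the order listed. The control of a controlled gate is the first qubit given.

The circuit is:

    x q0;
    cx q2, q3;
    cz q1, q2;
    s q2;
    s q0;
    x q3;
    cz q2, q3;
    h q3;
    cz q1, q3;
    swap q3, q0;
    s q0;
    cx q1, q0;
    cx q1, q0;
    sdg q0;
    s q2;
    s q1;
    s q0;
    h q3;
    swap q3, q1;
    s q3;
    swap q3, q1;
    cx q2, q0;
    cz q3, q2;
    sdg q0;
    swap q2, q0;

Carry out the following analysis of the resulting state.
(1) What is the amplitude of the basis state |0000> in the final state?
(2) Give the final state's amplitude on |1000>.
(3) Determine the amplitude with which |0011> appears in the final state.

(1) |0000> carries amplitude I/2 in the final state. Key observation: gates 11-14 undo each other exactly, leaving only the rest of the circuit to track.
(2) The amplitude on |1000> is 0.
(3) The amplitude on |0011> is I/2.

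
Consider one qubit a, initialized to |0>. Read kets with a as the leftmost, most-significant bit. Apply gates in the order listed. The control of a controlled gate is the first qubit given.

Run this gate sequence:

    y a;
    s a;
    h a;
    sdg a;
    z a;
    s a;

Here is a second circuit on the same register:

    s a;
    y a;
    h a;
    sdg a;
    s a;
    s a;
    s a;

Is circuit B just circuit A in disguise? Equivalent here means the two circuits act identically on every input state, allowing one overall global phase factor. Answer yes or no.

No: there is an input state on which the two circuits produce genuinely different outputs (not merely differing by a phase).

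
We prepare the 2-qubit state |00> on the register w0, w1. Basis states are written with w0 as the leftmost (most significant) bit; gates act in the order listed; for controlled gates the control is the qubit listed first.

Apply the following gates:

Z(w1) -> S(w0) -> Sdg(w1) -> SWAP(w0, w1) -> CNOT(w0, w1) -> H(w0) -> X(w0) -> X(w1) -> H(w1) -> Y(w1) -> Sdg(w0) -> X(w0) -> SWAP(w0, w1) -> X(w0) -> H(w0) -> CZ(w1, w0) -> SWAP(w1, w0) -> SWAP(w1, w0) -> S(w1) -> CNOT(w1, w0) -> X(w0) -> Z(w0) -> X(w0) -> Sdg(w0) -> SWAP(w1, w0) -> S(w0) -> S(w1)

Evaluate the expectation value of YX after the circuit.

The expectation value of YX is 1.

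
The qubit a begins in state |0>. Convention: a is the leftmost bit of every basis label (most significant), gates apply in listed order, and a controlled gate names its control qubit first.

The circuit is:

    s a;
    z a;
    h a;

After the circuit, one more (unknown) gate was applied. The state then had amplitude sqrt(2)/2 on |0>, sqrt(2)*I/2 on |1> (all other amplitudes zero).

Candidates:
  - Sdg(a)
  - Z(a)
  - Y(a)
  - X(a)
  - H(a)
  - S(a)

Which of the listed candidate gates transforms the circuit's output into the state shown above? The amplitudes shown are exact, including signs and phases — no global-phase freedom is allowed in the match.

It was S(a) that produced the state shown.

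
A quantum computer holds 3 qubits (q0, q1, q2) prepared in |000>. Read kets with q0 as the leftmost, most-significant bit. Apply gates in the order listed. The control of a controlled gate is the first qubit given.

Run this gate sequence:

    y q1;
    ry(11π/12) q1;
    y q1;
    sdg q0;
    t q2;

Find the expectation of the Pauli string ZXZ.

The observable ZXZ averages to -sqrt(2)/4 + sqrt(6)/4.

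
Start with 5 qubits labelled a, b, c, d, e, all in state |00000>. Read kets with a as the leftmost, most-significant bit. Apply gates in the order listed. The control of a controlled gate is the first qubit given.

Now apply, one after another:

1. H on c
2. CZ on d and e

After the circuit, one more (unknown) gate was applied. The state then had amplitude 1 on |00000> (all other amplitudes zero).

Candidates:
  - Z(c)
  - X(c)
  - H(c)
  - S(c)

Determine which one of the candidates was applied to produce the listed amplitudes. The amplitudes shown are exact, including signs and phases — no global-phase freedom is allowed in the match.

The unique candidate consistent with the amplitudes is H(c).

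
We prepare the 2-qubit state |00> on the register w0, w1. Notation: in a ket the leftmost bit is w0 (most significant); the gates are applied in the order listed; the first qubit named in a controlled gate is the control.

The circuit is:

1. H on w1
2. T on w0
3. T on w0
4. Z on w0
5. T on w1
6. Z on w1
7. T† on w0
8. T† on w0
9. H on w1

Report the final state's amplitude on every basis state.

After the circuit, the state carries amplitude 1/2 - exp(I*pi/4)/2 on |00>, 1/2 + exp(I*pi/4)/2 on |01>, 0 on |10>, 0 on |11>.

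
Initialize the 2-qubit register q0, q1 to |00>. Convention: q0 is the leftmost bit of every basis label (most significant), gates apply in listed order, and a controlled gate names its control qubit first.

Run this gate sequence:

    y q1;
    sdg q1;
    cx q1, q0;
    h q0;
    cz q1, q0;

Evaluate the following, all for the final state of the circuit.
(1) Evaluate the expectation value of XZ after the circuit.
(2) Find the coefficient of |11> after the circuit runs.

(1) The expectation value of XZ is -1.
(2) |11> carries amplitude sqrt(2)/2 in the final state.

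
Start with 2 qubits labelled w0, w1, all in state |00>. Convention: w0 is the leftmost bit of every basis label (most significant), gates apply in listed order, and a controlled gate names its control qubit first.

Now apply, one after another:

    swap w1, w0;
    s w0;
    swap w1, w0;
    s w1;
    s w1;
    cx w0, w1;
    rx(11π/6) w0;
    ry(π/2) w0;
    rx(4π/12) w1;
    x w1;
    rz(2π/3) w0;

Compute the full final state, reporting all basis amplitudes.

The final amplitudes are (-sqrt(3) + 1 - sqrt(3)*I - I)*exp(2*I*pi/3)/8 on |00>, (sqrt(3) + 3 - 3*I + sqrt(3)*I)*exp(2*I*pi/3)/8 on |01>, -sqrt(3)*exp(I*pi/3)/8 + exp(5*I*pi/6)/8 + sqrt(3)*exp(5*I*pi/6)/8 + exp(I*pi/3)/8 on |10>, -3*exp(I*pi/3)/8 - 3*exp(5*I*pi/6)/8 - sqrt(3)*exp(I*pi/3)/8 + sqrt(3)*exp(5*I*pi/6)/8 on |11>.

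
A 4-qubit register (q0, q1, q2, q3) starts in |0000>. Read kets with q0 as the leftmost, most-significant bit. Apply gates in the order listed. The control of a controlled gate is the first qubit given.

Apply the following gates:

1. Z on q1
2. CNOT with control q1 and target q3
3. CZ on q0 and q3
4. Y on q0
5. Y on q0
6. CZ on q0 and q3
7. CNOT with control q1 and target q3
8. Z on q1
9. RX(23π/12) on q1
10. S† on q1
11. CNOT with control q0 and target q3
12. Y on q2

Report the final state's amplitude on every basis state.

The resulting statevector has amplitude -I*sqrt(3*sqrt(2) + 6)/4 - I*sqrt(2 - sqrt(2))/4 on |0010>, -I*sqrt(sqrt(2) + 2)/4 + I*sqrt(6 - 3*sqrt(2))/4 on |0110>, and 0 on every other basis state.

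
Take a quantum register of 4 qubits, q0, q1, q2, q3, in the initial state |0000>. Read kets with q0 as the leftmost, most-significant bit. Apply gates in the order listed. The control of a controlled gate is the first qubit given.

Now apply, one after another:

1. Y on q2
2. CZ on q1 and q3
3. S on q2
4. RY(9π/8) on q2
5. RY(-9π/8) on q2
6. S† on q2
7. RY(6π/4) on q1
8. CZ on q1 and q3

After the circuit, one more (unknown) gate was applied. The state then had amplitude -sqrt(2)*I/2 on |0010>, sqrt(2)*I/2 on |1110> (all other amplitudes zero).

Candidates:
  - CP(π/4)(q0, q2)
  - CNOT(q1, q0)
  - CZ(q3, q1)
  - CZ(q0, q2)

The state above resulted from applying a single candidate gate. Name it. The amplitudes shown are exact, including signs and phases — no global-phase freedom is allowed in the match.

The unique candidate consistent with the amplitudes is CNOT(q1, q0). Key observation: gates 3-6 undo each other exactly, leaving only the rest of the circuit to track.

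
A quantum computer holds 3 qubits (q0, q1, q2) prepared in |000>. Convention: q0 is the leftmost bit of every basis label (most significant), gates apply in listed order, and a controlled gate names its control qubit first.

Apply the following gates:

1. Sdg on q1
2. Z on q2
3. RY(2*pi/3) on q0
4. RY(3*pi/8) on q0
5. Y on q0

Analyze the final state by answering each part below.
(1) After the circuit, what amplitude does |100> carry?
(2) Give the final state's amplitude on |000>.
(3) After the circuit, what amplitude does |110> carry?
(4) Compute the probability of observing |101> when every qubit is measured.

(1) The final state's coefficient on |100> equals -I*sin(pi/48).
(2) The final state's coefficient on |000> equals -I*cos(pi/48).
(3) |110> carries amplitude 0 in the final state.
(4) Outcome |101> occurs with probability 0.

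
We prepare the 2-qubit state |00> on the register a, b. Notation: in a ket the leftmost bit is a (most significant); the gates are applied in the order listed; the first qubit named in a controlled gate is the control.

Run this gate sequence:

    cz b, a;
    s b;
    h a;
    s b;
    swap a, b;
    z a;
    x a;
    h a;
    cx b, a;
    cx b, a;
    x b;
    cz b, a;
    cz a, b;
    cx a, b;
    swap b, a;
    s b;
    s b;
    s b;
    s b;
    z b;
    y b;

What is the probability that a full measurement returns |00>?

Outcome |00> occurs with probability 1/4. Key observation: steps 16-19 multiply out to the identity, so the circuit reduces to the remaining gates.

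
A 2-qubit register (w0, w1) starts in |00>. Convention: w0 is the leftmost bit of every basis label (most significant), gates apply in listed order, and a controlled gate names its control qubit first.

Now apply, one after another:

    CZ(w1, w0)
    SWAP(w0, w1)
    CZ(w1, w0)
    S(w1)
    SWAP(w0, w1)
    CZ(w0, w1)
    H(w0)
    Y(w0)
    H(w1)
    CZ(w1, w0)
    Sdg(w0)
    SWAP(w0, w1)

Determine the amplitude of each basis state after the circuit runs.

The final amplitudes are -I/2 on |00>, 1/2 on |01>, -I/2 on |10>, -1/2 on |11>.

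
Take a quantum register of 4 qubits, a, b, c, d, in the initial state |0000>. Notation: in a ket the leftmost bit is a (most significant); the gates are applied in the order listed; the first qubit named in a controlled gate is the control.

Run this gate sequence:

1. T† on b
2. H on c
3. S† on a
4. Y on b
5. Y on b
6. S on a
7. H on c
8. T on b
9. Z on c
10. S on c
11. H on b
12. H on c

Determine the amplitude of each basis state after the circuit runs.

The final amplitudes are 1/2 on |0000>, 1/2 on |0010>, 1/2 on |0100>, 1/2 on |0110>, and 0 on every other basis state. Key observation: gates 1-8 undo each other exactly, leaving only the rest of the circuit to track.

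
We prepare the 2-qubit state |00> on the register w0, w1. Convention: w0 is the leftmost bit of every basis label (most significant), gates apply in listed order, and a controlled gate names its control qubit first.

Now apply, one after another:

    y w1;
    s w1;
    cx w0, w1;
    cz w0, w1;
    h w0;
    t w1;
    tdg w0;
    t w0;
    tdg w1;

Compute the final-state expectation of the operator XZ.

The expectation value of XZ is -1.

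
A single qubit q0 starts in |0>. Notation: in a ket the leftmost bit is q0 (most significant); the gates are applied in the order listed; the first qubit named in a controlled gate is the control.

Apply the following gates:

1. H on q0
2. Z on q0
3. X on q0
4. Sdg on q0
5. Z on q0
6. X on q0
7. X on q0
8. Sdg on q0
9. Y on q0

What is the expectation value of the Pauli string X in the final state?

In the final state, X has expectation 1.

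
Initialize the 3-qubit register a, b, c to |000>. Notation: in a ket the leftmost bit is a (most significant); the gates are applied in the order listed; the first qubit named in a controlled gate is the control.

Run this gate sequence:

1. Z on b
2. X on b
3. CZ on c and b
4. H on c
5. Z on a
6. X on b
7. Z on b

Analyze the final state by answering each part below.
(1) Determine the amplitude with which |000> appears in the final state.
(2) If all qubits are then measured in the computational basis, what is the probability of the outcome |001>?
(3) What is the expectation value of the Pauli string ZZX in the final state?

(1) The amplitude on |000> is sqrt(2)/2.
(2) Outcome |001> occurs with probability 1/2.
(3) The expectation value of ZZX is 1.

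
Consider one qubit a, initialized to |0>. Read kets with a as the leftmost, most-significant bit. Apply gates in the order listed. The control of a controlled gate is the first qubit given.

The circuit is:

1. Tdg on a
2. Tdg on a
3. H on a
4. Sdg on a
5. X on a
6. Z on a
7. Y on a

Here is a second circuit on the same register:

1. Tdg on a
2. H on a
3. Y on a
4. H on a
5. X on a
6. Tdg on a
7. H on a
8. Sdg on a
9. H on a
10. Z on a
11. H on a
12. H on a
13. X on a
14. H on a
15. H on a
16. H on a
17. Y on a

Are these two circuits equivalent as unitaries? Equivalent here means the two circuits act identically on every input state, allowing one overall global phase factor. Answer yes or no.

No, they are not equivalent — no single phase factor reconciles the two unitaries.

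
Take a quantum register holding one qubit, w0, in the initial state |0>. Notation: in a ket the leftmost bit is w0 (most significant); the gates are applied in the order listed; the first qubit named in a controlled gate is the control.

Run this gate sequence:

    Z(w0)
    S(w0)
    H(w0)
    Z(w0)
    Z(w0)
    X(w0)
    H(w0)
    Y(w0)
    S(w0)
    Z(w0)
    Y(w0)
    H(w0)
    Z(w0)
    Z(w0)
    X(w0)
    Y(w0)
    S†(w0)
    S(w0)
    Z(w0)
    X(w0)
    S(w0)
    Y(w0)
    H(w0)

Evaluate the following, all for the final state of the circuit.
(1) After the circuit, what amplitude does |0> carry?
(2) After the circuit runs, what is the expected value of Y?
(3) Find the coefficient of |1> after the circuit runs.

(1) The final state's coefficient on |0> equals -1/2 - I/2.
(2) The observable Y averages to -1.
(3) |1> carries amplitude -1/2 + I/2 in the final state.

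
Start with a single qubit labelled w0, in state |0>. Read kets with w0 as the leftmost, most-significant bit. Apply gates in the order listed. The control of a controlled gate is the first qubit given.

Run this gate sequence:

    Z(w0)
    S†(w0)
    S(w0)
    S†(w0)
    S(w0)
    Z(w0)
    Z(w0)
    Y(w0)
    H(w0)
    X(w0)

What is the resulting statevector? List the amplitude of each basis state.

After the circuit, the state carries amplitude -sqrt(2)*I/2 on |0>, sqrt(2)*I/2 on |1>.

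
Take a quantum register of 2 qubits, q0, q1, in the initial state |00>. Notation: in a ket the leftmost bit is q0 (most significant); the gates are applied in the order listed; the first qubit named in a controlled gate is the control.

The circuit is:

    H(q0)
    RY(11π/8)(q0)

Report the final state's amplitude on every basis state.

The final amplitudes are -cos(pi/16) on |00>, 0 on |01>, sin(pi/16) on |10>, 0 on |11>.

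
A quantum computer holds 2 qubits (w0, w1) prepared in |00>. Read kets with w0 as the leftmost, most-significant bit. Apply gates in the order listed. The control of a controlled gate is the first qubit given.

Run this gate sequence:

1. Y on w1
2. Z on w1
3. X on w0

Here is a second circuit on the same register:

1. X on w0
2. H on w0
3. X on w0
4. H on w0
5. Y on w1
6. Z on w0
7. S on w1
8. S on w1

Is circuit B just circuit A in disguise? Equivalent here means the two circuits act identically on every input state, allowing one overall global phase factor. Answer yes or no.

Yes — the two circuits implement the same unitary up to a global phase.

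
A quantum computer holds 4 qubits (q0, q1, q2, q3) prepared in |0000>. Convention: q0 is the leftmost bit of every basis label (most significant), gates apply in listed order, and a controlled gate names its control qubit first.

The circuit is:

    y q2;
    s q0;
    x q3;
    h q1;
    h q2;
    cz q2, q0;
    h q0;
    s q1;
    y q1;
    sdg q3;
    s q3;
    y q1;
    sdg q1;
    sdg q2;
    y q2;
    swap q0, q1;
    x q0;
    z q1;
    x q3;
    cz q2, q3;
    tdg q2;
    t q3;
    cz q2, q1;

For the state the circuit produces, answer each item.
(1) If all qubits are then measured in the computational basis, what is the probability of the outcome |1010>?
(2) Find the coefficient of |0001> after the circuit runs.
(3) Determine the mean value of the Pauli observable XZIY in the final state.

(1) Outcome |1010> occurs with probability 1/8.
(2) |0001> carries amplitude 0 in the final state.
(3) The expectation value of XZIY is 0.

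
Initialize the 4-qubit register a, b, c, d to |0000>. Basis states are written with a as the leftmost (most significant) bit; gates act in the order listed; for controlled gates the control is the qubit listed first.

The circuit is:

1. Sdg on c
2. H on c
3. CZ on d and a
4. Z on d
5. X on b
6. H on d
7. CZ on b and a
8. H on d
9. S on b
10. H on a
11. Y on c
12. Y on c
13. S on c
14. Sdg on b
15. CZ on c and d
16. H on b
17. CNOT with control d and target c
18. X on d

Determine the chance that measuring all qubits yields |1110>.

Outcome |1110> occurs with probability 0.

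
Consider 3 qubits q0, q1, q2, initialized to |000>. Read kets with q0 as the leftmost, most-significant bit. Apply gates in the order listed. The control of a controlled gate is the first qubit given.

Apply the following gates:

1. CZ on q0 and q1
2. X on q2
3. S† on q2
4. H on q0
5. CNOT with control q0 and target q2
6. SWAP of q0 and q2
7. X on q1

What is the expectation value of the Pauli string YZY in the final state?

The observable YZY averages to -1.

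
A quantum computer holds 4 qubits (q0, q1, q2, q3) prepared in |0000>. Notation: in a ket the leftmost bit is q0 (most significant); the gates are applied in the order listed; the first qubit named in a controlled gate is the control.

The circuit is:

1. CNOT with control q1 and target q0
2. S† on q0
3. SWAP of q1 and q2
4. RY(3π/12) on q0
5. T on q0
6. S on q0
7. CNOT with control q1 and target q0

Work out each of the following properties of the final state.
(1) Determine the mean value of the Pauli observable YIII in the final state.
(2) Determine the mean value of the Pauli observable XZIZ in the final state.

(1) In the final state, YIII has expectation 1/2.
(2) The observable XZIZ averages to -1/2.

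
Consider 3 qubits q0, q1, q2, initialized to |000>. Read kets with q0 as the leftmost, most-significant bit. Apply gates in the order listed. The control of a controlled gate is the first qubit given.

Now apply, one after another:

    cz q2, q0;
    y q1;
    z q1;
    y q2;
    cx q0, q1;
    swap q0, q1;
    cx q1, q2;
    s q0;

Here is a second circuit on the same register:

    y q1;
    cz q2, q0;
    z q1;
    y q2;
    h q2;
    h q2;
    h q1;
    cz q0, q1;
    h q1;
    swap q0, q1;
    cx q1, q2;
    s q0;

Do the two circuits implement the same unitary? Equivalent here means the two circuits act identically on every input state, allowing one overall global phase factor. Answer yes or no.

Yes, they are equivalent — the unitaries differ by at most a global phase.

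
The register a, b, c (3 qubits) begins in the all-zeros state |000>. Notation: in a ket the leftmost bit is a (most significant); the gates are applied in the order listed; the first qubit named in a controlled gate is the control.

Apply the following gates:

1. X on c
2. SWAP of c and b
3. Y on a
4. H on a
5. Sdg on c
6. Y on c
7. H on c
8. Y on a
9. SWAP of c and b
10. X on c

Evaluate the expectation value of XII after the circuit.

The expectation value of XII is 1.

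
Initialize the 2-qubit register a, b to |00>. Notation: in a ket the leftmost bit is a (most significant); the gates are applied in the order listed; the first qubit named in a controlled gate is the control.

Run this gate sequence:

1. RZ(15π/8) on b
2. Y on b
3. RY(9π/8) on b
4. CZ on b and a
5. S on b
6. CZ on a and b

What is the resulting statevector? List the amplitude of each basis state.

The final amplitudes are exp(9*I*pi/16)*cos(pi/16) on |00>, -exp(I*pi/16)*sin(pi/16) on |01>, 0 on |10>, 0 on |11>.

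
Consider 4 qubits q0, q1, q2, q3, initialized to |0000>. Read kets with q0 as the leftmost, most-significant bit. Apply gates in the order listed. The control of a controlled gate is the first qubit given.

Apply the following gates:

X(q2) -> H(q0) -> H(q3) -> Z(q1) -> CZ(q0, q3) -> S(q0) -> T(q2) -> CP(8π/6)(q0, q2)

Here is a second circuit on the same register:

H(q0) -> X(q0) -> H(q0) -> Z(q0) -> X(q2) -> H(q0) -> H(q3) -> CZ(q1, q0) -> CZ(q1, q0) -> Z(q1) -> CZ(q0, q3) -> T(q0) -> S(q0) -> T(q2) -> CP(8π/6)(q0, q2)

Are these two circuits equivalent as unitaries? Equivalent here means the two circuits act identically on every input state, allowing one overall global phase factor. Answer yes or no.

No: there is an input state on which the two circuits produce genuinely different outputs (not merely differing by a phase).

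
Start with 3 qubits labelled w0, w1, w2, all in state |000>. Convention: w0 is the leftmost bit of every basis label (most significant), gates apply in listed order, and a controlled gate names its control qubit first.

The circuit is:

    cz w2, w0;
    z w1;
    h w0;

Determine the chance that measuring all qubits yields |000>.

Outcome |000> occurs with probability 1/2.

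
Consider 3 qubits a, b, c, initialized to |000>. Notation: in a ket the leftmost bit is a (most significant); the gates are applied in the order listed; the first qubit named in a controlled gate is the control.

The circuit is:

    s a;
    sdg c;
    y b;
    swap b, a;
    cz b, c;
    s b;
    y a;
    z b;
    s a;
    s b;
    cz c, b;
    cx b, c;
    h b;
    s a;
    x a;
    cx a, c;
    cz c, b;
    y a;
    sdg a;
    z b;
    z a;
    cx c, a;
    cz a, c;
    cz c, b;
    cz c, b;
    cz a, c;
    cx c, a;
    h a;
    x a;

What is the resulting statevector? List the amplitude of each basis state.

The final amplitudes are 0 on |000>, -I/2 on |001>, 0 on |010>, -I/2 on |011>, 0 on |100>, -I/2 on |101>, 0 on |110>, -I/2 on |111>.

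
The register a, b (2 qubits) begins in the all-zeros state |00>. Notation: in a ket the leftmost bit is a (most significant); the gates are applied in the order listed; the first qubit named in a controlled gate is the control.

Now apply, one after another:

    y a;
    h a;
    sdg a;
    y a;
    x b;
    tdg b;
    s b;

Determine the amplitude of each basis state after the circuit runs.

The final amplitudes are 0 on |00>, sqrt(2)*exp(3*I*pi/4)/2 on |01>, 0 on |10>, -sqrt(2)*exp(I*pi/4)/2 on |11>.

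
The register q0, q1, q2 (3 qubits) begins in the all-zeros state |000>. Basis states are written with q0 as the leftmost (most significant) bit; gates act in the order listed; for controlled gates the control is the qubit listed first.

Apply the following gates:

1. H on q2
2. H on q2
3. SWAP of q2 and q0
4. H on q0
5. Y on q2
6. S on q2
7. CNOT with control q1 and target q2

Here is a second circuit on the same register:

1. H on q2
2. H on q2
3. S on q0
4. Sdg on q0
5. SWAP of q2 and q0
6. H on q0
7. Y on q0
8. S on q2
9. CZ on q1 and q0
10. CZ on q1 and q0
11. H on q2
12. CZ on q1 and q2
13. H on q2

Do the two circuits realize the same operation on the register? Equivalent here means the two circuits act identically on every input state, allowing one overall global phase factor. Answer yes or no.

No, they are not equivalent — no single phase factor reconciles the two unitaries.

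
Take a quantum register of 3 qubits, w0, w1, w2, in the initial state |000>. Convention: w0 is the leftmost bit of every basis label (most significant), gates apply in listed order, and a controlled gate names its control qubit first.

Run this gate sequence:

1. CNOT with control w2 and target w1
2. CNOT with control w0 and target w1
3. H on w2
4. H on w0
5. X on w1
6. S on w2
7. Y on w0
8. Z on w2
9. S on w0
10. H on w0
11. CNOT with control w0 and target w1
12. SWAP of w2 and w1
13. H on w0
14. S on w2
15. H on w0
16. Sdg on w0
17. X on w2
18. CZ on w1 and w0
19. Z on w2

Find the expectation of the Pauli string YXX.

In the final state, YXX has expectation 0.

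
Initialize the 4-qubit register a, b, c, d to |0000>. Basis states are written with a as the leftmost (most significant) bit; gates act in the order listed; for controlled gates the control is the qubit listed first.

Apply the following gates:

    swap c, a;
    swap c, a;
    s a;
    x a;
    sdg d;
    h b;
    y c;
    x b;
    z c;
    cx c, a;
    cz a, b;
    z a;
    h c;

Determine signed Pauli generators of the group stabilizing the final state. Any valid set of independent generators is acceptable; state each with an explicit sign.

The stabilizer group can be generated by +IXII, -IIXI, +ZIII, +IIIZ, among other valid generating sets. Key observation: steps 1-2 multiply out to the identity, so the circuit reduces to the remaining gates.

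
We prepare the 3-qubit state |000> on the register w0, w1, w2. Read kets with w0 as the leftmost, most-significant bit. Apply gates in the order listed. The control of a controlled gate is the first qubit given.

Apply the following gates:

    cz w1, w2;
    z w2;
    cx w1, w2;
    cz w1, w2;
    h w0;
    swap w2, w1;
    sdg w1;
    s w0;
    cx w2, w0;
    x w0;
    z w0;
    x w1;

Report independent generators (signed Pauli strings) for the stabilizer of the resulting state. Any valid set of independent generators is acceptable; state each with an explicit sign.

The final state is stabilized by the group generated by +YII, -IZI, +IIZ; other independent generating sets are equally valid.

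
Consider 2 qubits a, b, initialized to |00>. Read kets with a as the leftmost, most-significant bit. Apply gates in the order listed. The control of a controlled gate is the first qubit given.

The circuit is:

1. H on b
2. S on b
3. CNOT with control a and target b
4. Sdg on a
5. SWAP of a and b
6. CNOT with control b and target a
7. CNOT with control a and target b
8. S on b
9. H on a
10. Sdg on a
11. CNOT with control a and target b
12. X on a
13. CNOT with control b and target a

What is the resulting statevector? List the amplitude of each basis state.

The final amplitudes are -I/2 on |00>, -1/2 on |01>, 1/2 on |10>, -I/2 on |11>.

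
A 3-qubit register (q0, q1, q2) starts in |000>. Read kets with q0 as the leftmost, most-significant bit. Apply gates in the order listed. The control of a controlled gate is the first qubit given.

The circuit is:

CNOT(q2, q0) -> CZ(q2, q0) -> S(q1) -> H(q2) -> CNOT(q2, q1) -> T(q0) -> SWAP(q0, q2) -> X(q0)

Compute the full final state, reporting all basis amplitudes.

After the circuit, the state carries amplitude sqrt(2)/2 on |010>, sqrt(2)/2 on |100>, and 0 on every other basis state.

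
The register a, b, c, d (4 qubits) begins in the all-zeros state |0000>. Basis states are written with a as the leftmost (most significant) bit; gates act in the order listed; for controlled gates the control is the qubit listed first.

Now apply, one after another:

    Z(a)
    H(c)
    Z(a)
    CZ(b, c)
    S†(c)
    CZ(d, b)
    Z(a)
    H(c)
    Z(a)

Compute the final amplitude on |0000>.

|0000> carries amplitude 1/2 - I/2 in the final state.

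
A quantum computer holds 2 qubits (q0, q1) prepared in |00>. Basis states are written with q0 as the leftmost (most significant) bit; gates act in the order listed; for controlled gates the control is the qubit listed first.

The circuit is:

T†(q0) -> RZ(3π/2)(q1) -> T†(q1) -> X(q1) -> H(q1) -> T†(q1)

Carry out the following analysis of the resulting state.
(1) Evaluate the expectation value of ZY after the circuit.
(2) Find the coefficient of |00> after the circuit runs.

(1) In the final state, ZY has expectation sqrt(2)/2.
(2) |00> carries amplitude -sqrt(2)*exp(I*pi/4)/2 in the final state.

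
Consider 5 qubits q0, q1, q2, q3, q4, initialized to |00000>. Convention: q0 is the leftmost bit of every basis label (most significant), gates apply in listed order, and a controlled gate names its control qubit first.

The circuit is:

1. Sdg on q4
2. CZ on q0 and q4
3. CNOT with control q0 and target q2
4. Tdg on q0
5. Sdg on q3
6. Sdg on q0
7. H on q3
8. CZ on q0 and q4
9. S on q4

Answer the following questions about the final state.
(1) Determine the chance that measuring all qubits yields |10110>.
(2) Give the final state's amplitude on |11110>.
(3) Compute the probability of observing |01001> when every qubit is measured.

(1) The probability of measuring |10110> is 0.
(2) The final state's coefficient on |11110> equals 0.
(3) A full measurement returns |01001> with probability 0.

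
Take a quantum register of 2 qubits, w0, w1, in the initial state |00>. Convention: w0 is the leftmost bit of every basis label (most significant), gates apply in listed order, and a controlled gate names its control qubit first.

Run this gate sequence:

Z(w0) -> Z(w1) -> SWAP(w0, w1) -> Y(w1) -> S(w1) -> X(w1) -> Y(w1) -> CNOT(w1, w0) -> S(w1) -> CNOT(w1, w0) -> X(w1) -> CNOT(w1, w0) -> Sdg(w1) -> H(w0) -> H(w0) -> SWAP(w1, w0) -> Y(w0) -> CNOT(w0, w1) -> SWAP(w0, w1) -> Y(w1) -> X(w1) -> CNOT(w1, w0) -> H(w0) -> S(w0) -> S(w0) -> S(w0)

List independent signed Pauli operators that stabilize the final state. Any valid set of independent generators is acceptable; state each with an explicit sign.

The stabilizer group can be generated by -YI, -IZ, among other valid generating sets.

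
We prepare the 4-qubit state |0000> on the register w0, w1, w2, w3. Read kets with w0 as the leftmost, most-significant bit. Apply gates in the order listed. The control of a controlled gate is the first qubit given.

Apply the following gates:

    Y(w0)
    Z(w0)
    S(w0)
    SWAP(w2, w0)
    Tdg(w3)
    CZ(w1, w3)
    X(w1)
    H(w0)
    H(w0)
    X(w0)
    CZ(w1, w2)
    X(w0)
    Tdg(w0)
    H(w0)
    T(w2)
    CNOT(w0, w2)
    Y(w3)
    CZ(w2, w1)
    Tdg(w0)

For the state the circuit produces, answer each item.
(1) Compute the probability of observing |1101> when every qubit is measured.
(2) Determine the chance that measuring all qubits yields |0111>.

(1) A full measurement returns |1101> with probability 1/2.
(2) A full measurement returns |0111> with probability 1/2.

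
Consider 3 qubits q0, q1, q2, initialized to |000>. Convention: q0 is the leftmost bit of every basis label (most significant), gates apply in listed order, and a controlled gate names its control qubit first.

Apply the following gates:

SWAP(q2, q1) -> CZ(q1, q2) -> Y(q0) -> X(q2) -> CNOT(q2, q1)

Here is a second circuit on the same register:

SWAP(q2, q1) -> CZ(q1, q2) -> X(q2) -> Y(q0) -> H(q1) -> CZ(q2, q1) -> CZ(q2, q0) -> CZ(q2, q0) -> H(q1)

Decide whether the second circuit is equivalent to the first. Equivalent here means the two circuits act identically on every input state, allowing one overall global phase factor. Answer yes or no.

Yes — the two circuits implement the same unitary up to a global phase.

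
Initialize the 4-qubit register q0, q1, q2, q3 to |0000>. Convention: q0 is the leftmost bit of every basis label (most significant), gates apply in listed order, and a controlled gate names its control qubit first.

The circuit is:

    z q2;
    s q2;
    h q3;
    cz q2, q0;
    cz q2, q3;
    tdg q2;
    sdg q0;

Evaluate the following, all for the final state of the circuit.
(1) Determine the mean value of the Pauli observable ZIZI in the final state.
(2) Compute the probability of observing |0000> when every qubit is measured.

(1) The observable ZIZI averages to 1.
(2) The probability of measuring |0000> is 1/2.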